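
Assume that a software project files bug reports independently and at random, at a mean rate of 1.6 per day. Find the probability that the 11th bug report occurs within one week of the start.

0.5638

Over the interval, μ = 1.6 × 7 = 11.2 (a week = 7 days).
The 11th arrival falls in the interval iff at least 11 events occur there: P(S_11 ≤ t) = P(N ≥ 11) = 1 − P(N ≤ 10) ≈ 0.5638.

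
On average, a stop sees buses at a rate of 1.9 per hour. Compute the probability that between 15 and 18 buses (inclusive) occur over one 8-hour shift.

0.3598

Over the interval, μ = 1.9 × 8 = 15.2 (an 8-hour shift = 8 hours).
P(15 ≤ N ≤ 18) = Σ_{j=15}^{18} e^(−15.2) · 15.2^j/j! ≈ 0.3598.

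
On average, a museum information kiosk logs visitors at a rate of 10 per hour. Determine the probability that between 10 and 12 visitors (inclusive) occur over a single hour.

With mean μ = 10 per hour,
P(10 ≤ N ≤ 12) = Σ_{j=10}^{12} e^(−10) · 10^j/j! ≈ 0.3336.

0.3336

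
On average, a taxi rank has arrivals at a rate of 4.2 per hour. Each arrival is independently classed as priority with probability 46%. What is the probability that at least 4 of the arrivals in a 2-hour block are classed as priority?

Thinning: the arrivals that are classed as priority themselves form a Poisson process with rate 0.46 × 4.2 = 1.932 per hour.
Over the interval, μ = 1.932 × 2 = 3.864 (a 2-hour block = 2 hours).
P(N ≥ 4) = 1 − P(N ≤ 3) ≈ 0.5395.

0.5395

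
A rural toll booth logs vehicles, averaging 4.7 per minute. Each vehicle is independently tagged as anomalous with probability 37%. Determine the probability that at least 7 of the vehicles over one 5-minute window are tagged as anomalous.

Thinning: the vehicles that are tagged as anomalous themselves form a Poisson process with rate 0.37 × 4.7 = 1.739 per minute.
Over the interval, μ = 1.739 × 5 = 8.695 (a 5-minute window = 5 minutes).
P(N ≥ 7) = 1 − P(N ≤ 6) ≈ 0.7640.

0.7640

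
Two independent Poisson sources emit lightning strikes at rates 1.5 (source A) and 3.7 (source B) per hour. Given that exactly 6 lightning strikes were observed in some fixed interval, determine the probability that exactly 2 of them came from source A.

0.3199

Given the total, each event is independently from source A with probability p = λ_A/(λ_A+λ_B) = 1.5/5.2 ≈ 0.2885.
So K ~ Binomial(6, 1.5/5.2): P(K = 2) = C(6,2) · (1.5/5.2)^2 · (3.7/5.2)^4 ≈ 0.3199.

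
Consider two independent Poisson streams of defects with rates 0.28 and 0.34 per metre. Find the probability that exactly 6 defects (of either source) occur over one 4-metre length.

0.0271

Independent Poisson processes superpose: combined rate λ = 0.28 + 0.34 = 0.62 per metre.
Over the interval, μ = 0.62 × 4 = 2.48 (a 4-metre length = 4 metres).
P(N = 6) = e^(−2.48) · 2.48^6/6! ≈ 0.0271.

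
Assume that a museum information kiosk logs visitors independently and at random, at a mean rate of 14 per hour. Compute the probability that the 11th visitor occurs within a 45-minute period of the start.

Over the interval, μ = 14 × 0.75 = 10.5 (a 45-minute period = 0.75 hours).
The 11th arrival falls in the interval iff at least 11 events occur there: P(S_11 ≤ t) = P(N ≥ 11) = 1 − P(N ≤ 10) ≈ 0.4793.

0.4793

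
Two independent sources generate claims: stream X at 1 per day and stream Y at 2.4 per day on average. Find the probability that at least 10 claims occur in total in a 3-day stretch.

0.5668

Independent Poisson processes superpose: combined rate λ = 1 + 2.4 = 3.4 per day.
Over the interval, μ = 3.4 × 3 = 10.2 (a 3-day stretch = 3 days).
P(N ≥ 10) = 1 − P(N ≤ 9) ≈ 0.5668.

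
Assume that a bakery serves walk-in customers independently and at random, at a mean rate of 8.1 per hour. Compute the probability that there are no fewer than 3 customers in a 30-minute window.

Over the interval, μ = 8.1 × 0.5 = 4.05 (a 30-minute window = 0.5 hours).
P(N ≥ 3) = 1 − P(N ≤ 2) = 1 − Σ_{j=0}^{2} e^(−μ) μ^j/j! ≈ 0.7691.

0.7691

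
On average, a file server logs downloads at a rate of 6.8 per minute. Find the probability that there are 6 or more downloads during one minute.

With mean μ = 6.8 per minute,
P(N ≥ 6) = 1 − P(N ≤ 5) = 1 − Σ_{j=0}^{5} e^(−μ) μ^j/j! ≈ 0.6730.

0.6730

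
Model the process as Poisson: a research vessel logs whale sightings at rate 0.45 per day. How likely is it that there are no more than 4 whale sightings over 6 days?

Over the interval, μ = 0.45 × 6 = 2.7 (6 days).
P(N ≤ 4) = Σ_{j=0}^{4} e^(−μ) μ^j/j! ≈ 0.8629.

0.8629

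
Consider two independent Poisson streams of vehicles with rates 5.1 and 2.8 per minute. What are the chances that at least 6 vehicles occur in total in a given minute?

0.7994

Independent Poisson processes superpose: combined rate λ = 5.1 + 2.8 = 7.9 per minute.
So μ = 7.9.
P(N ≥ 6) = 1 − P(N ≤ 5) ≈ 0.7994.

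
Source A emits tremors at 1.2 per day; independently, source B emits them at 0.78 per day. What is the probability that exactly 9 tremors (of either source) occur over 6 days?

0.0900

Independent Poisson processes superpose: combined rate λ = 1.2 + 0.78 = 1.98 per day.
Over the interval, μ = 1.98 × 6 = 11.88 (6 days).
P(N = 9) = e^(−11.88) · 11.88^9/9! ≈ 0.0900.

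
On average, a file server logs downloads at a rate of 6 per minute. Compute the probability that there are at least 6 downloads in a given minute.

With mean μ = 6 per minute,
P(N ≥ 6) = 1 − P(N ≤ 5) = 1 − Σ_{j=0}^{5} e^(−μ) μ^j/j! ≈ 0.5543.

0.5543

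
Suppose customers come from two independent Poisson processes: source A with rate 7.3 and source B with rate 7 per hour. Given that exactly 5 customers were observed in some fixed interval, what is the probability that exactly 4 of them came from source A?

0.1662

Given the total, each event is independently from source A with probability p = λ_A/(λ_A+λ_B) = 7.3/14.3 ≈ 0.5105.
So K ~ Binomial(5, 7.3/14.3): P(K = 4) = C(5,4) · (7.3/14.3)^4 · (7/14.3)^1 ≈ 0.1662.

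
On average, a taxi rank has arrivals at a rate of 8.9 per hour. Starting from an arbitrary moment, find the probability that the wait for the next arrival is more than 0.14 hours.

The wait for the next event is exponential with rate λ = 8.9 per hour.
P(T > 0.14) = e^(−λt) = e^(−8.9 × 0.14) = e^(−1.246) ≈ 0.2877.

0.2877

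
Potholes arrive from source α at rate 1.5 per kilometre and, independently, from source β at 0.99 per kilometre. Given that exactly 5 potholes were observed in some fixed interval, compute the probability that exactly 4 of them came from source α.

0.2618

Given the total, each event is independently from source α with probability p = λ_α/(λ_α+λ_β) = 1.5/2.49 ≈ 0.6024.
So K ~ Binomial(5, 1.5/2.49): P(K = 4) = C(5,4) · (1.5/2.49)^4 · (0.99/2.49)^1 ≈ 0.2618.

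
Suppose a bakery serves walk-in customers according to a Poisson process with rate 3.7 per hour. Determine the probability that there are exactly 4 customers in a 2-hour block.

0.0764

Over the interval, μ = 3.7 × 2 = 7.4 (a 2-hour block = 2 hours).
P(N = 4) = e^(−μ) μ^4/4! = e^(−7.4) · 7.4^4/24 ≈ 0.0764.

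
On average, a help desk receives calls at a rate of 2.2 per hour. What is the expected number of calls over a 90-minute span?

3.3

E[N] = λt = 2.2 × 1.5 = 3.3 (a 90-minute span = 1.5 hours).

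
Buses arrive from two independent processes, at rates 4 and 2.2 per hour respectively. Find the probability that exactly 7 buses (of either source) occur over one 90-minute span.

0.1091

Independent Poisson processes superpose: combined rate λ = 4 + 2.2 = 6.2 per hour.
Over the interval, μ = 6.2 × 1.5 = 9.3 (a 90-minute span = 1.5 hours).
P(N = 7) = e^(−9.3) · 9.3^7/7! ≈ 0.1091.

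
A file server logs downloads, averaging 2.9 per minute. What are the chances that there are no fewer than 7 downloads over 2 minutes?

0.3616

Over the interval, μ = 2.9 × 2 = 5.8 (2 minutes).
P(N ≥ 7) = 1 − P(N ≤ 6) = 1 − Σ_{j=0}^{6} e^(−μ) μ^j/j! ≈ 0.3616.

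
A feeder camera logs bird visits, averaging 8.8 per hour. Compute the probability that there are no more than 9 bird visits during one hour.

0.6137

With mean μ = 8.8 per hour,
P(N ≤ 9) = Σ_{j=0}^{9} e^(−μ) μ^j/j! ≈ 0.6137.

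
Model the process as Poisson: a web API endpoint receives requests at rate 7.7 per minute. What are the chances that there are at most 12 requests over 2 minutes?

0.2358

Over the interval, μ = 7.7 × 2 = 15.4 (2 minutes).
P(N ≤ 12) = Σ_{j=0}^{12} e^(−μ) μ^j/j! ≈ 0.2358.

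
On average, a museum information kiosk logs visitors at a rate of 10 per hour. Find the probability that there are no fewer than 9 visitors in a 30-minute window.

0.0681

Over the interval, μ = 10 × 0.5 = 5 (a 30-minute window = 0.5 hours).
P(N ≥ 9) = 1 − P(N ≤ 8) = 1 − Σ_{j=0}^{8} e^(−μ) μ^j/j! ≈ 0.0681.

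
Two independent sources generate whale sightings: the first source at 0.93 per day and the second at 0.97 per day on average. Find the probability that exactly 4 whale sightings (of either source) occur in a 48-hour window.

0.1944

Independent Poisson processes superpose: combined rate λ = 0.93 + 0.97 = 1.9 per day.
Over the interval, μ = 1.9 × 2 = 3.8 (a 48-hour window = 2 days).
P(N = 4) = e^(−3.8) · 3.8^4/4! ≈ 0.1944.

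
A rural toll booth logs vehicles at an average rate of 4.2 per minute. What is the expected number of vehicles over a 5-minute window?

21

E[N] = λt = 4.2 × 5 = 21 (a 5-minute window = 5 minutes).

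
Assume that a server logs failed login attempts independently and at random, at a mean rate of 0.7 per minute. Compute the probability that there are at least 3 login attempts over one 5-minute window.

Over the interval, μ = 0.7 × 5 = 3.5 (a 5-minute window = 5 minutes).
P(N ≥ 3) = 1 − P(N ≤ 2) = 1 − Σ_{j=0}^{2} e^(−μ) μ^j/j! ≈ 0.6792.

0.6792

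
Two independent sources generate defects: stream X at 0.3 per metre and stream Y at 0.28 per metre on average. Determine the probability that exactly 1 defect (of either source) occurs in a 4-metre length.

Independent Poisson processes superpose: combined rate λ = 0.3 + 0.28 = 0.58 per metre.
Over the interval, μ = 0.58 × 4 = 2.32 (a 4-metre length = 4 metres).
P(N = 1) = e^(−2.32) · 2.32^1/1! ≈ 0.2280.

0.2280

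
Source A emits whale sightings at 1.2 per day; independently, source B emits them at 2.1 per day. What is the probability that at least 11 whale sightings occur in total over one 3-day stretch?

Independent Poisson processes superpose: combined rate λ = 1.2 + 2.1 = 3.3 per day.
Over the interval, μ = 3.3 × 3 = 9.9 (a 3-day stretch = 3 days).
P(N ≥ 11) = 1 − P(N ≤ 10) ≈ 0.4045.

0.4045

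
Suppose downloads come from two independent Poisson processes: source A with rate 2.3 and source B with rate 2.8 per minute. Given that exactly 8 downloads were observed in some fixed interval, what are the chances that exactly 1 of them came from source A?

Given the total, each event is independently from source A with probability p = λ_A/(λ_A+λ_B) = 2.3/5.1 ≈ 0.4510.
So K ~ Binomial(8, 2.3/5.1): P(K = 1) = C(8,1) · (2.3/5.1)^1 · (2.8/5.1)^7 ≈ 0.0542.

0.0542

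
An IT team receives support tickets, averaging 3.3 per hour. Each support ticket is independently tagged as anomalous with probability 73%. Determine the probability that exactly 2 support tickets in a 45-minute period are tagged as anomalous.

Thinning: the support tickets that are tagged as anomalous themselves form a Poisson process with rate 0.73 × 3.3 = 2.409 per hour.
Over the interval, μ = 2.409 × 0.75 = 1.80675 (a 45-minute period = 0.75 hours).
P(N = 2) = e^(−1.80675) · 1.80675^2/2! ≈ 0.2680.

0.2680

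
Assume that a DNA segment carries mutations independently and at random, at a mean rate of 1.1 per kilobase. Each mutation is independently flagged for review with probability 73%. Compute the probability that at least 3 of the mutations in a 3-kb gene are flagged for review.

Thinning: the mutations that are flagged for review themselves form a Poisson process with rate 0.73 × 1.1 = 0.803 per kilobase.
Over the interval, μ = 0.803 × 3 = 2.409 (a 3-kb gene = 3 kilobases).
P(N ≥ 3) = 1 − P(N ≤ 2) ≈ 0.4326.

0.4326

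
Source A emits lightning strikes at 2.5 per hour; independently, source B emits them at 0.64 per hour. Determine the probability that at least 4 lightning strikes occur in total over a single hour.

0.3841

Independent Poisson processes superpose: combined rate λ = 2.5 + 0.64 = 3.14 per hour.
So μ = 3.14.
P(N ≥ 4) = 1 − P(N ≤ 3) ≈ 0.3841.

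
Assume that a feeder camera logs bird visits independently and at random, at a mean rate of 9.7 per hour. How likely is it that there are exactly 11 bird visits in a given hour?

With mean μ = 9.7 per hour,
P(N = 11) = e^(−μ) μ^11/11! = e^(−9.7) · 9.7^11/39916800 ≈ 0.1098.

0.1098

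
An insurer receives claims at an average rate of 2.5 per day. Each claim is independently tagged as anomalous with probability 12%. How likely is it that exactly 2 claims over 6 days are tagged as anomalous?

Thinning: the claims that are tagged as anomalous themselves form a Poisson process with rate 0.12 × 2.5 = 0.3 per day.
Over the interval, μ = 0.3 × 6 = 1.8 (6 days).
P(N = 2) = e^(−1.8) · 1.8^2/2! ≈ 0.2678.

0.2678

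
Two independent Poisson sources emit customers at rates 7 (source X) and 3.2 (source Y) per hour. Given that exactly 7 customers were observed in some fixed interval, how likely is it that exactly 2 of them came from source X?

0.0301

Given the total, each event is independently from source X with probability p = λ_X/(λ_X+λ_Y) = 7/10.2 ≈ 0.6863.
So K ~ Binomial(7, 7/10.2): P(K = 2) = C(7,2) · (7/10.2)^2 · (3.2/10.2)^5 ≈ 0.0301.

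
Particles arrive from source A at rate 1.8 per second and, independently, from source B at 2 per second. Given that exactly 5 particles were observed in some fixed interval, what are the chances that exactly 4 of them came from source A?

0.1325

Given the total, each event is independently from source A with probability p = λ_A/(λ_A+λ_B) = 1.8/3.8 ≈ 0.4737.
So K ~ Binomial(5, 1.8/3.8): P(K = 4) = C(5,4) · (1.8/3.8)^4 · (2/3.8)^1 ≈ 0.1325.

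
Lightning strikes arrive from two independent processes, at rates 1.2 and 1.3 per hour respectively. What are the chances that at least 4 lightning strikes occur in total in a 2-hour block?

0.7350

Independent Poisson processes superpose: combined rate λ = 1.2 + 1.3 = 2.5 per hour.
Over the interval, μ = 2.5 × 2 = 5 (a 2-hour block = 2 hours).
P(N ≥ 4) = 1 − P(N ≤ 3) ≈ 0.7350.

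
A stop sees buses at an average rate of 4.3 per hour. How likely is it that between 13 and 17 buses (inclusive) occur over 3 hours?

Over the interval, μ = 4.3 × 3 = 12.9 (3 hours).
P(13 ≤ N ≤ 17) = Σ_{j=13}^{17} e^(−12.9) · 12.9^j/j! ≈ 0.4217.

0.4217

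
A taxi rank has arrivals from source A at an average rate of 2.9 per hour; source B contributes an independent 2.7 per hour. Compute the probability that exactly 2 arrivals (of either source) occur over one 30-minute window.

0.2384

Independent Poisson processes superpose: combined rate λ = 2.9 + 2.7 = 5.6 per hour.
Over the interval, μ = 5.6 × 0.5 = 2.8 (a 30-minute window = 0.5 hours).
P(N = 2) = e^(−2.8) · 2.8^2/2! ≈ 0.2384.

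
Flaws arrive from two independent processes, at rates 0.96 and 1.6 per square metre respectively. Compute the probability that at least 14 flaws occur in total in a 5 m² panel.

0.4050

Independent Poisson processes superpose: combined rate λ = 0.96 + 1.6 = 2.56 per square metre.
Over the interval, μ = 2.56 × 5 = 12.8 (a 5 m² panel = 5 square metres).
P(N ≥ 14) = 1 − P(N ≤ 13) ≈ 0.4050.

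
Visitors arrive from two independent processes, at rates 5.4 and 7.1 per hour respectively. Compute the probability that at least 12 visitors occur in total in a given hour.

0.5942

Independent Poisson processes superpose: combined rate λ = 5.4 + 7.1 = 12.5 per hour.
So μ = 12.5.
P(N ≥ 12) = 1 − P(N ≤ 11) ≈ 0.5942.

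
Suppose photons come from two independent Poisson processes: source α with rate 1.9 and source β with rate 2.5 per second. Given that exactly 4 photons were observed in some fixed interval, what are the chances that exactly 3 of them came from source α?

Given the total, each event is independently from source α with probability p = λ_α/(λ_α+λ_β) = 1.9/4.4 ≈ 0.4318.
So K ~ Binomial(4, 1.9/4.4): P(K = 3) = C(4,3) · (1.9/4.4)^3 · (2.5/4.4)^1 ≈ 0.1830.

0.1830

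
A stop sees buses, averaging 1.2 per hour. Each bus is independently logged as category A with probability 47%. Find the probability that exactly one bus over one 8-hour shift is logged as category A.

0.0495

Thinning: the buses that are logged as category A themselves form a Poisson process with rate 0.47 × 1.2 = 0.564 per hour.
Over the interval, μ = 0.564 × 8 = 4.512 (an 8-hour shift = 8 hours).
P(N = 1) = e^(−4.512) · 4.512^1/1! ≈ 0.0495.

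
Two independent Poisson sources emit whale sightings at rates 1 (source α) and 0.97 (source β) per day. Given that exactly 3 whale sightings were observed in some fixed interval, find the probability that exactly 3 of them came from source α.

Given the total, each event is independently from source α with probability p = λ_α/(λ_α+λ_β) = 1/1.97 ≈ 0.5076.
So K ~ Binomial(3, 1/1.97): P(K = 3) = C(3,3) · (1/1.97)^3 · (0.97/1.97)^0 ≈ 0.1308.

0.1308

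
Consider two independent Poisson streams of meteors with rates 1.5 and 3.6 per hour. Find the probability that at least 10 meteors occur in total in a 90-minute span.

0.2410

Independent Poisson processes superpose: combined rate λ = 1.5 + 3.6 = 5.1 per hour.
Over the interval, μ = 5.1 × 1.5 = 7.65 (a 90-minute span = 1.5 hours).
P(N ≥ 10) = 1 − P(N ≤ 9) ≈ 0.2410.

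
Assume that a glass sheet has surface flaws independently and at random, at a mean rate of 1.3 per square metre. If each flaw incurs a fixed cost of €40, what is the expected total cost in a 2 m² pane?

E[N] = 1.3 × 2 = 2.6 (a 2 m² pane = 2 square metres); E[cost] = 2.6 × €40 = €104.

€104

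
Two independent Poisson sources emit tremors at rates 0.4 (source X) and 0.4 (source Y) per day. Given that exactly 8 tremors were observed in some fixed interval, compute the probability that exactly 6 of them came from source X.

Given the total, each event is independently from source X with probability p = λ_X/(λ_X+λ_Y) = 0.4/0.8 = 0.5000.
So K ~ Binomial(8, 0.4/0.8): P(K = 6) = C(8,6) · (0.4/0.8)^6 · (0.4/0.8)^2 ≈ 0.1094.

0.1094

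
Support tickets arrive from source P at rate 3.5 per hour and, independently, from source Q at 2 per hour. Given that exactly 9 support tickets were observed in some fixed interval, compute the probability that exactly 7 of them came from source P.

0.2012

Given the total, each event is independently from source P with probability p = λ_P/(λ_P+λ_Q) = 3.5/5.5 ≈ 0.6364.
So K ~ Binomial(9, 3.5/5.5): P(K = 7) = C(9,7) · (3.5/5.5)^7 · (2/5.5)^2 ≈ 0.2012.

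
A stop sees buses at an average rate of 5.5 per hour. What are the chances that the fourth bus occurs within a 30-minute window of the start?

0.2970

Over the interval, μ = 5.5 × 0.5 = 2.75 (a 30-minute window = 0.5 hours).
The fourth arrival falls in the interval iff at least 4 events occur there: P(S_4 ≤ t) = P(N ≥ 4) = 1 − P(N ≤ 3) ≈ 0.2970.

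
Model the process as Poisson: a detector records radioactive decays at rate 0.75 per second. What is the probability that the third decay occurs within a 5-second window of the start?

Over the interval, μ = 0.75 × 5 = 3.75 (a 5-second window = 5 seconds).
The third arrival falls in the interval iff at least 3 events occur there: P(S_3 ≤ t) = P(N ≥ 3) = 1 − P(N ≤ 2) ≈ 0.7229.

0.7229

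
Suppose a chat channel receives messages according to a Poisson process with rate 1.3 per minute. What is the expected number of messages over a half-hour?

39

E[N] = λt = 1.3 × 30 = 39 (a half-hour = 30 minutes).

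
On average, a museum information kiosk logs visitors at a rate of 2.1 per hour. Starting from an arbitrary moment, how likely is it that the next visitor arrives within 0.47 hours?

Inter-arrival times are exponential with rate λ = 2.1 per hour.
P(T ≤ 0.47) = 1 − e^(−λt) = 1 − e^(−2.1 × 0.47) = 1 − e^(−0.987) ≈ 0.6273.

0.6273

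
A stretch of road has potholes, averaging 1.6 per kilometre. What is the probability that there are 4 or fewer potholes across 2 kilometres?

0.7806

Over the interval, μ = 1.6 × 2 = 3.2 (2 kilometres).
P(N ≤ 4) = Σ_{j=0}^{4} e^(−μ) μ^j/j! ≈ 0.7806.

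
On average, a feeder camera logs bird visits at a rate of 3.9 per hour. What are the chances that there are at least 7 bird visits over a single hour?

0.1005

With mean μ = 3.9 per hour,
P(N ≥ 7) = 1 − P(N ≤ 6) = 1 − Σ_{j=0}^{6} e^(−μ) μ^j/j! ≈ 0.1005.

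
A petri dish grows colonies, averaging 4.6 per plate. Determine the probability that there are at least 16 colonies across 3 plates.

0.3110

Over the interval, μ = 4.6 × 3 = 13.8 (3 plates).
P(N ≥ 16) = 1 − P(N ≤ 15) = 1 − Σ_{j=0}^{15} e^(−μ) μ^j/j! ≈ 0.3110.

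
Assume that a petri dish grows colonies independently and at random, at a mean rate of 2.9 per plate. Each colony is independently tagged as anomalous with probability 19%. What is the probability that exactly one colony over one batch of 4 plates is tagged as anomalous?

0.2432

Thinning: the colonies that are tagged as anomalous themselves form a Poisson process with rate 0.19 × 2.9 = 0.551 per plate.
Over the interval, μ = 0.551 × 4 = 2.204 (a batch of 4 plates = 4 plates).
P(N = 1) = e^(−2.204) · 2.204^1/1! ≈ 0.2432.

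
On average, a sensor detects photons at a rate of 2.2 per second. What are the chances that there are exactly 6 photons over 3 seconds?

Over the interval, μ = 2.2 × 3 = 6.6 (3 seconds).
P(N = 6) = e^(−μ) μ^6/6! = e^(−6.6) · 6.6^6/720 ≈ 0.1562.

0.1562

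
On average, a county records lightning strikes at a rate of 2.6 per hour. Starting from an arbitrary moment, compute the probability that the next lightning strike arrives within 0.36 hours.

Inter-arrival times are exponential with rate λ = 2.6 per hour.
P(T ≤ 0.36) = 1 − e^(−λt) = 1 − e^(−2.6 × 0.36) = 1 − e^(−0.936) ≈ 0.6078.

0.6078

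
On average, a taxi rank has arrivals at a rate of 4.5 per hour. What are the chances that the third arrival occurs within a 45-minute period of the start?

Over the interval, μ = 4.5 × 0.75 = 3.375 (a 45-minute period = 0.75 hours).
The third arrival falls in the interval iff at least 3 events occur there: P(S_3 ≤ t) = P(N ≥ 3) = 1 − P(N ≤ 2) ≈ 0.6554.

0.6554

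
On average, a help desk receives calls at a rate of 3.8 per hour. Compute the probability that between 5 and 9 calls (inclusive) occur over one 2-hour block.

0.6399

Over the interval, μ = 3.8 × 2 = 7.6 (a 2-hour block = 2 hours).
P(5 ≤ N ≤ 9) = Σ_{j=5}^{9} e^(−7.6) · 7.6^j/j! ≈ 0.6399.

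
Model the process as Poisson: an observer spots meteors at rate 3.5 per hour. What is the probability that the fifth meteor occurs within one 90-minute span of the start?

0.6022

Over the interval, μ = 3.5 × 1.5 = 5.25 (a 90-minute span = 1.5 hours).
The fifth arrival falls in the interval iff at least 5 events occur there: P(S_5 ≤ t) = P(N ≥ 5) = 1 − P(N ≤ 4) ≈ 0.6022.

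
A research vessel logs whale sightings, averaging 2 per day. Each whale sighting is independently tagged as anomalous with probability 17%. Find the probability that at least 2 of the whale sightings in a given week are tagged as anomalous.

Thinning: the whale sightings that are tagged as anomalous themselves form a Poisson process with rate 0.17 × 2 = 0.34 per day.
Over the interval, μ = 0.34 × 7 = 2.38 (a week = 7 days).
P(N ≥ 2) = 1 − P(N ≤ 1) ≈ 0.6872.

0.6872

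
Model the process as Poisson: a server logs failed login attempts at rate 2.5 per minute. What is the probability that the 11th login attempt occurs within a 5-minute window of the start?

0.7029

Over the interval, μ = 2.5 × 5 = 12.5 (a 5-minute window = 5 minutes).
The 11th arrival falls in the interval iff at least 11 events occur there: P(S_11 ≤ t) = P(N ≥ 11) = 1 − P(N ≤ 10) ≈ 0.7029.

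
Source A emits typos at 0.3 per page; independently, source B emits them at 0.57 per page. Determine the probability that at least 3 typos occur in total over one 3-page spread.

Independent Poisson processes superpose: combined rate λ = 0.3 + 0.57 = 0.87 per page.
Over the interval, μ = 0.87 × 3 = 2.61 (a 3-page spread = 3 pages).
P(N ≥ 3) = 1 − P(N ≤ 2) ≈ 0.4841.

0.4841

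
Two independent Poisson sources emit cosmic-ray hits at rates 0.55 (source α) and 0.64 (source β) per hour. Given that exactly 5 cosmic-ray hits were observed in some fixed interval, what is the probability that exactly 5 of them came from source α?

0.0211

Given the total, each event is independently from source α with probability p = λ_α/(λ_α+λ_β) = 0.55/1.19 ≈ 0.4622.
So K ~ Binomial(5, 0.55/1.19): P(K = 5) = C(5,5) · (0.55/1.19)^5 · (0.64/1.19)^0 ≈ 0.0211.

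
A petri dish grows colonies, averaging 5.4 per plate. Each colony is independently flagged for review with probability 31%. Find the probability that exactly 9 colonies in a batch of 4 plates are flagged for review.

Thinning: the colonies that are flagged for review themselves form a Poisson process with rate 0.31 × 5.4 = 1.674 per plate.
Over the interval, μ = 1.674 × 4 = 6.696 (a batch of 4 plates = 4 plates).
P(N = 9) = e^(−6.696) · 6.696^9/9! ≈ 0.0922.

0.0922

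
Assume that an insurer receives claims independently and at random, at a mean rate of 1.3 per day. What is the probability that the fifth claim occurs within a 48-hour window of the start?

0.1226

Over the interval, μ = 1.3 × 2 = 2.6 (a 48-hour window = 2 days).
The fifth arrival falls in the interval iff at least 5 events occur there: P(S_5 ≤ t) = P(N ≥ 5) = 1 − P(N ≤ 4) ≈ 0.1226.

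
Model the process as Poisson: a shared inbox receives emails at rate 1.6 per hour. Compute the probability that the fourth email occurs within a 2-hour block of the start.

0.3975

Over the interval, μ = 1.6 × 2 = 3.2 (a 2-hour block = 2 hours).
The fourth arrival falls in the interval iff at least 4 events occur there: P(S_4 ≤ t) = P(N ≥ 4) = 1 − P(N ≤ 3) ≈ 0.3975.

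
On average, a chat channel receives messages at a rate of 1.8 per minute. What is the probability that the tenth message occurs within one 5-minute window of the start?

Over the interval, μ = 1.8 × 5 = 9 (a 5-minute window = 5 minutes).
The tenth arrival falls in the interval iff at least 10 events occur there: P(S_10 ≤ t) = P(N ≥ 10) = 1 − P(N ≤ 9) ≈ 0.4126.

0.4126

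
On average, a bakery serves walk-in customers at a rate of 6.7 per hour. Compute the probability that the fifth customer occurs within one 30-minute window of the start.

Over the interval, μ = 6.7 × 0.5 = 3.35 (a 30-minute window = 0.5 hours).
The fifth arrival falls in the interval iff at least 5 events occur there: P(S_5 ≤ t) = P(N ≥ 5) = 1 − P(N ≤ 4) ≈ 0.2466.

0.2466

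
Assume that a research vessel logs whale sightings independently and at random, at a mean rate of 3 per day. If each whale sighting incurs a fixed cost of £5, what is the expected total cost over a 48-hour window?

E[N] = 3 × 2 = 6 (a 48-hour window = 2 days); E[cost] = 6 × £5 = £30.

£30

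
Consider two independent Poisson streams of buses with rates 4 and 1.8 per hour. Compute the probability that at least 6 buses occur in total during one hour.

Independent Poisson processes superpose: combined rate λ = 4 + 1.8 = 5.8 per hour.
So μ = 5.8.
P(N ≥ 6) = 1 − P(N ≤ 5) ≈ 0.5217.

0.5217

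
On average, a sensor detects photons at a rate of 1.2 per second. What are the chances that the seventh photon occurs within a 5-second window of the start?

Over the interval, μ = 1.2 × 5 = 6 (a 5-second window = 5 seconds).
The seventh arrival falls in the interval iff at least 7 events occur there: P(S_7 ≤ t) = P(N ≥ 7) = 1 − P(N ≤ 6) ≈ 0.3937.

0.3937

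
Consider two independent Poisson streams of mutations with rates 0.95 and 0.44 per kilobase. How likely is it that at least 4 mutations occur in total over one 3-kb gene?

Independent Poisson processes superpose: combined rate λ = 0.95 + 0.44 = 1.39 per kilobase.
Over the interval, μ = 1.39 × 3 = 4.17 (a 3-kb gene = 3 kilobases).
P(N ≥ 4) = 1 − P(N ≤ 3) ≈ 0.5990.

0.5990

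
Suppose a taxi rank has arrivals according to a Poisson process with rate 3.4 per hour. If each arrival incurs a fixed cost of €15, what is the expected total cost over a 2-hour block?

E[N] = 3.4 × 2 = 6.8 (a 2-hour block = 2 hours); E[cost] = 6.8 × €15 = €102.

€102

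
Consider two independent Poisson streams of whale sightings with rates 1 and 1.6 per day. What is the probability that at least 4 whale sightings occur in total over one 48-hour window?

0.7619

Independent Poisson processes superpose: combined rate λ = 1 + 1.6 = 2.6 per day.
Over the interval, μ = 2.6 × 2 = 5.2 (a 48-hour window = 2 days).
P(N ≥ 4) = 1 − P(N ≤ 3) ≈ 0.7619.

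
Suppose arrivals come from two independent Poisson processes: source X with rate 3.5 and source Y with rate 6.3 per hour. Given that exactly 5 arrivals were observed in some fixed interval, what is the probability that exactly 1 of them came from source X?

0.3050

Given the total, each event is independently from source X with probability p = λ_X/(λ_X+λ_Y) = 3.5/9.8 ≈ 0.3571.
So K ~ Binomial(5, 3.5/9.8): P(K = 1) = C(5,1) · (3.5/9.8)^1 · (6.3/9.8)^4 ≈ 0.3050.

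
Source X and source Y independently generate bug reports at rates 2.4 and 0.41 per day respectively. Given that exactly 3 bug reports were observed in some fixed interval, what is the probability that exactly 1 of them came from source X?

0.0545

Given the total, each event is independently from source X with probability p = λ_X/(λ_X+λ_Y) = 2.4/2.81 ≈ 0.8541.
So K ~ Binomial(3, 2.4/2.81): P(K = 1) = C(3,1) · (2.4/2.81)^1 · (0.41/2.81)^2 ≈ 0.0545.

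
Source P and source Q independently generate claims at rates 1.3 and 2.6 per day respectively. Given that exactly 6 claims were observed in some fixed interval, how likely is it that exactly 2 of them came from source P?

Given the total, each event is independently from source P with probability p = λ_P/(λ_P+λ_Q) = 1.3/3.9 ≈ 0.3333.
So K ~ Binomial(6, 1.3/3.9): P(K = 2) = C(6,2) · (1.3/3.9)^2 · (2.6/3.9)^4 ≈ 0.3292.

0.3292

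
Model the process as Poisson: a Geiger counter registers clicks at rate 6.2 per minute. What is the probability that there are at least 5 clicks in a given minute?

0.7408

With mean μ = 6.2 per minute,
P(N ≥ 5) = 1 − P(N ≤ 4) = 1 − Σ_{j=0}^{4} e^(−μ) μ^j/j! ≈ 0.7408.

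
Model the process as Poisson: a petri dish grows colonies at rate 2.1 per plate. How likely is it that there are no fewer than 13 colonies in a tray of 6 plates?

Over the interval, μ = 2.1 × 6 = 12.6 (a tray of 6 plates = 6 plates).
P(N ≥ 13) = 1 − P(N ≤ 12) = 1 − Σ_{j=0}^{12} e^(−μ) μ^j/j! ≈ 0.4923.

0.4923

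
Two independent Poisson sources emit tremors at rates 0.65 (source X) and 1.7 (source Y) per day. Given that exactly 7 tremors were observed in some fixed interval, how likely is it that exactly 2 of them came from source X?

0.3183

Given the total, each event is independently from source X with probability p = λ_X/(λ_X+λ_Y) = 0.65/2.35 ≈ 0.2766.
So K ~ Binomial(7, 0.65/2.35): P(K = 2) = C(7,2) · (0.65/2.35)^2 · (1.7/2.35)^5 ≈ 0.3183.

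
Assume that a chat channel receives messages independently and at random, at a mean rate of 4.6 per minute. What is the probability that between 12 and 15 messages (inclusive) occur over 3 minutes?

Over the interval, μ = 4.6 × 3 = 13.8 (3 minutes).
P(12 ≤ N ≤ 15) = Σ_{j=12}^{15} e^(−13.8) · 13.8^j/j! ≈ 0.4117.

0.4117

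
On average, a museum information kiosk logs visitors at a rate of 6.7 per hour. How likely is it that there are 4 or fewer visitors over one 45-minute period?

0.4361

Over the interval, μ = 6.7 × 0.75 = 5.025 (a 45-minute period = 0.75 hours).
P(N ≤ 4) = Σ_{j=0}^{4} e^(−μ) μ^j/j! ≈ 0.4361.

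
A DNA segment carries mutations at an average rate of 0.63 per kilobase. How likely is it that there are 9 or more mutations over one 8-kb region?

0.0707

Over the interval, μ = 0.63 × 8 = 5.04 (an 8-kb region = 8 kilobases).
P(N ≥ 9) = 1 − P(N ≤ 8) = 1 − Σ_{j=0}^{8} e^(−μ) μ^j/j! ≈ 0.0707.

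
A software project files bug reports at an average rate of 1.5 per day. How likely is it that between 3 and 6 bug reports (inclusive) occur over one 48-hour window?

0.5433

Over the interval, μ = 1.5 × 2 = 3 (a 48-hour window = 2 days).
P(3 ≤ N ≤ 6) = Σ_{j=3}^{6} e^(−3) · 3^j/j! ≈ 0.5433.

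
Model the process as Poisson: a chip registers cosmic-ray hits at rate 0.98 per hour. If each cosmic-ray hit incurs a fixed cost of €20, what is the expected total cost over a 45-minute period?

E[N] = 0.98 × 0.75 = 0.735 (a 45-minute period = 0.75 hours); E[cost] = 0.735 × €20 = €14.7.

€14.7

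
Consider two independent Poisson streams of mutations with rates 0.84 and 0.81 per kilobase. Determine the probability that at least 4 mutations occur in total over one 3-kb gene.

Independent Poisson processes superpose: combined rate λ = 0.84 + 0.81 = 1.65 per kilobase.
Over the interval, μ = 1.65 × 3 = 4.95 (a 3-kb gene = 3 kilobases).
P(N ≥ 4) = 1 − P(N ≤ 3) ≈ 0.7279.

0.7279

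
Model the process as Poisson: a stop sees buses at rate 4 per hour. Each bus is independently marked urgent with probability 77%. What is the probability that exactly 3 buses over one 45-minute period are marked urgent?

Thinning: the buses that are marked urgent themselves form a Poisson process with rate 0.77 × 4 = 3.08 per hour.
Over the interval, μ = 3.08 × 0.75 = 2.31 (a 45-minute period = 0.75 hours).
P(N = 3) = e^(−2.31) · 2.31^3/3! ≈ 0.2039.

0.2039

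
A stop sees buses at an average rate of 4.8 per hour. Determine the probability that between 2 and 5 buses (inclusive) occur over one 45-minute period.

Over the interval, μ = 4.8 × 0.75 = 3.6 (a 45-minute period = 0.75 hours).
P(2 ≤ N ≤ 5) = Σ_{j=2}^{5} e^(−3.6) · 3.6^j/j! ≈ 0.7184.

0.7184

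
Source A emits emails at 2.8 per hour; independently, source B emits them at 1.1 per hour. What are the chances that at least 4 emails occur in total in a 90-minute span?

0.8349

Independent Poisson processes superpose: combined rate λ = 2.8 + 1.1 = 3.9 per hour.
Over the interval, μ = 3.9 × 1.5 = 5.85 (a 90-minute span = 1.5 hours).
P(N ≥ 4) = 1 − P(N ≤ 3) ≈ 0.8349.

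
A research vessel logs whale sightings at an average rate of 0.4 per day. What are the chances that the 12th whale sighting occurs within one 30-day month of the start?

Over the interval, μ = 0.4 × 30 = 12 (a 30-day month = 30 days).
The 12th arrival falls in the interval iff at least 12 events occur there: P(S_12 ≤ t) = P(N ≥ 12) = 1 − P(N ≤ 11) ≈ 0.5384.

0.5384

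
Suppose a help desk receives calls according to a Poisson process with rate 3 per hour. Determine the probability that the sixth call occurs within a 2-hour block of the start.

0.5543

Over the interval, μ = 3 × 2 = 6 (a 2-hour block = 2 hours).
The sixth arrival falls in the interval iff at least 6 events occur there: P(S_6 ≤ t) = P(N ≥ 6) = 1 − P(N ≤ 5) ≈ 0.5543.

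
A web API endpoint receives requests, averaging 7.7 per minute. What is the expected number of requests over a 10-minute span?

77

E[N] = λt = 7.7 × 10 = 77 (a 10-minute span = 10 minutes).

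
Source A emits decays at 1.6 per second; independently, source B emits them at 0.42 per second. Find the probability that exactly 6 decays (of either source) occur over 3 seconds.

0.1606

Independent Poisson processes superpose: combined rate λ = 1.6 + 0.42 = 2.02 per second.
Over the interval, μ = 2.02 × 3 = 6.06 (3 seconds).
P(N = 6) = e^(−6.06) · 6.06^6/6! ≈ 0.1606.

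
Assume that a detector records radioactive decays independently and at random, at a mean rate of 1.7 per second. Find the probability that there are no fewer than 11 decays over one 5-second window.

Over the interval, μ = 1.7 × 5 = 8.5 (a 5-second window = 5 seconds).
P(N ≥ 11) = 1 − P(N ≤ 10) = 1 − Σ_{j=0}^{10} e^(−μ) μ^j/j! ≈ 0.2366.

0.2366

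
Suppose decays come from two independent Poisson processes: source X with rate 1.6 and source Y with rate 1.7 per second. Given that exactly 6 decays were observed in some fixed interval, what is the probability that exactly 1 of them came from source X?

Given the total, each event is independently from source X with probability p = λ_X/(λ_X+λ_Y) = 1.6/3.3 ≈ 0.4848.
So K ~ Binomial(6, 1.6/3.3): P(K = 1) = C(6,1) · (1.6/3.3)^1 · (1.7/3.3)^5 ≈ 0.1055.

0.1055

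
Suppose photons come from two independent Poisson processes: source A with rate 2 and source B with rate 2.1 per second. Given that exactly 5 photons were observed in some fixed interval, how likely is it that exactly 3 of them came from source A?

Given the total, each event is independently from source A with probability p = λ_A/(λ_A+λ_B) = 2/4.1 ≈ 0.4878.
So K ~ Binomial(5, 2/4.1): P(K = 3) = C(5,3) · (2/4.1)^3 · (2.1/4.1)^2 ≈ 0.3045.

0.3045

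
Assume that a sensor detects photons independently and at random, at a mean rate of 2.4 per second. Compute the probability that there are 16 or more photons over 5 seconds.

0.1556

Over the interval, μ = 2.4 × 5 = 12 (5 seconds).
P(N ≥ 16) = 1 − P(N ≤ 15) = 1 − Σ_{j=0}^{15} e^(−μ) μ^j/j! ≈ 0.1556.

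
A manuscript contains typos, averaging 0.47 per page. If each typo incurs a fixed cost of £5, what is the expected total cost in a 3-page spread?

E[N] = 0.47 × 3 = 1.41 (a 3-page spread = 3 pages); E[cost] = 1.41 × £5 = £7.05.

£7.05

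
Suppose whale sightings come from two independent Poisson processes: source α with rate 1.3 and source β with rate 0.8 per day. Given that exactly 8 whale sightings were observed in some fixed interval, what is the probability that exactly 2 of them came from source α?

Given the total, each event is independently from source α with probability p = λ_α/(λ_α+λ_β) = 1.3/2.1 ≈ 0.6190.
So K ~ Binomial(8, 1.3/2.1): P(K = 2) = C(8,2) · (1.3/2.1)^2 · (0.8/2.1)^6 ≈ 0.0328.

0.0328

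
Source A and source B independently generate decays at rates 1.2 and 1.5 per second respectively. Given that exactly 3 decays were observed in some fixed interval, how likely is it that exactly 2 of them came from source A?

0.3292

Given the total, each event is independently from source A with probability p = λ_A/(λ_A+λ_B) = 1.2/2.7 ≈ 0.4444.
So K ~ Binomial(3, 1.2/2.7): P(K = 2) = C(3,2) · (1.2/2.7)^2 · (1.5/2.7)^1 ≈ 0.3292.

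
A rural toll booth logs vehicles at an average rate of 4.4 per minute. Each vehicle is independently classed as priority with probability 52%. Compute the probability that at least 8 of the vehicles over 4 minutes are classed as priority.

0.6936

Thinning: the vehicles that are classed as priority themselves form a Poisson process with rate 0.52 × 4.4 = 2.288 per minute.
Over the interval, μ = 2.288 × 4 = 9.152 (4 minutes).
P(N ≥ 8) = 1 − P(N ≤ 7) ≈ 0.6936.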